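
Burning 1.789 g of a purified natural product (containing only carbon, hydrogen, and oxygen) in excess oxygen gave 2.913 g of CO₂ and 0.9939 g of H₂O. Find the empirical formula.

C6H10O5

mol C = 2.913 g CO₂ ÷ 44.009 g/mol = 0.066191 mol
mol H = 2 × 0.9939 g H₂O ÷ 18.015 g/mol = 0.11034 mol
mass O = 1.789 − (0.79502 + 0.11122) = 0.88276 g → mol O = 0.88276 ÷ 15.999 = 0.055176 mol
Divide by the smallest (0.055176 mol): C 1.200, H 2.000, O 1.000
Multiplying each by 5 gives whole numbers: C 6.00, H 10.00, O 5.00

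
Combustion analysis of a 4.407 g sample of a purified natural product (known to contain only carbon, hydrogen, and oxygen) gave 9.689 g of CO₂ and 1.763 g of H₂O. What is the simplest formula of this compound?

C9H8O4

mol C = 9.689 g CO₂ ÷ 44.009 g/mol = 0.22016 mol
mol H = 2 × 1.763 g H₂O ÷ 18.015 g/mol = 0.19573 mol
mass O = 4.407 − (2.6443 + 0.19729) = 1.5654 g → mol O = 1.5654 ÷ 15.999 = 0.097842 mol
Divide by the smallest (0.097842 mol): C 2.250, H 2.000, O 1.000
Multiplying each by 4 gives whole numbers: C 9.00, H 8.00, O 4.00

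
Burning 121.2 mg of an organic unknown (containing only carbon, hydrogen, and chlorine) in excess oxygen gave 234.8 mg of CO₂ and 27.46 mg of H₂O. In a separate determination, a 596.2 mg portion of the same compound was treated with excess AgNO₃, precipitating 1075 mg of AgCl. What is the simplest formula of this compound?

mol C = 0.2348 g CO₂ ÷ 44.009 g/mol = 0.0053353 mol
mol H = 2 × 0.02746 g H₂O ÷ 18.015 g/mol = 0.0030486 mol
From the AgCl data: mol Cl per gram of compound = (1.075 ÷ 143.318) ÷ 0.5962 = 0.012581 mol/g, so in the 0.1212 g combustion sample mol Cl = 0.0015248 mol
Divide by the smallest (0.0015248 mol): C 3.499, H 1.999, Cl 1.000
Multiplying each by 2 gives whole numbers: C 7.00, H 4.00, Cl 2.00

C7H4Cl2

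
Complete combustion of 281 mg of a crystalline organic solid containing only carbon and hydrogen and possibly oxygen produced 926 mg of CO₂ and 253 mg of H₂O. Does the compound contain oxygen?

mol C = 0.926 g CO₂ ÷ 44.009 g/mol = 0.02104 mol
mol H = 2 × 0.253 g H₂O ÷ 18.015 g/mol = 0.02809 mol
C and H together account for 0.2810 g — essentially the entire 0.281 g sample — so the compound contains no oxygen.

no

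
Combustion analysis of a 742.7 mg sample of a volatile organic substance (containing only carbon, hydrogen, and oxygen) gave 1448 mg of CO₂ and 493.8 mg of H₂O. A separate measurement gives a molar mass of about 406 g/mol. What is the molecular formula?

mol C = 1.448 g CO₂ ÷ 44.009 g/mol = 0.032902 mol
mol H = 2 × 0.4938 g H₂O ÷ 18.015 g/mol = 0.054821 mol
mass O = 0.7427 − (0.39519 + 0.055260) = 0.29225 g → mol O = 0.29225 ÷ 15.999 = 0.018267 mol
Divide by the smallest (0.018267 mol): C 1.801, H 3.001, O 1.000
Multiplying each by 5 gives whole numbers: C 9.01, H 15.01, O 5.00
Empirical formula: C9H15O5
Empirical-formula mass = 203.21 g/mol; 406 ÷ 203.21 ≈ 2, so the molecular formula is C18H30O10.

C18H30O10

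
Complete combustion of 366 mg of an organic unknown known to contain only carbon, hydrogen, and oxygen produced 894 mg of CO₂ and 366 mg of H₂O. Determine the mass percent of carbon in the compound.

mol C = 0.894 g CO₂ ÷ 44.009 g/mol = 0.02031 mol
mol H = 2 × 0.366 g H₂O ÷ 18.015 g/mol = 0.04063 mol
mass O = 0.366 − (0.2440 + 0.04096) = 0.08105 g → mol O = 0.08105 ÷ 15.999 = 0.005066 mol
mass % C = 0.2440 g ÷ 0.366 g × 100%

66.7%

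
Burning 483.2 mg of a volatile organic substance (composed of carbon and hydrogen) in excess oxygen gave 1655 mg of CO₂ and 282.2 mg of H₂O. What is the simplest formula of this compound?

C6H5

mol C = 1.655 g CO₂ ÷ 44.009 g/mol = 0.037606 mol
mol H = 2 × 0.2822 g H₂O ÷ 18.015 g/mol = 0.031329 mol
Divide by the smallest (0.031329 mol): C 1.200, H 1.000
Multiplying each by 5 gives whole numbers: C 6.00, H 5.00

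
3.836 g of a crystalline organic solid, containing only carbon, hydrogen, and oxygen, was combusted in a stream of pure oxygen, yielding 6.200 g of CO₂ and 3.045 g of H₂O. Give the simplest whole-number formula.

C5H12O4

mol C = 6.200 g CO₂ ÷ 44.009 g/mol = 0.14088 mol
mol H = 2 × 3.045 g H₂O ÷ 18.015 g/mol = 0.33805 mol
mass O = 3.836 − (1.6921 + 0.34076) = 1.8031 g → mol O = 1.8031 ÷ 15.999 = 0.11270 mol
Divide by the smallest (0.11270 mol): C 1.250, H 2.999, O 1.000
Multiplying each by 4 gives whole numbers: C 5.00, H 12.00, O 4.00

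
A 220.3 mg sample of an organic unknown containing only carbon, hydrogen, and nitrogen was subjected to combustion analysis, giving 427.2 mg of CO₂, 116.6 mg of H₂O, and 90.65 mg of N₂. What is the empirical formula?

mol C = 0.4272 g CO₂ ÷ 44.009 g/mol = 0.0097071 mol
mol H = 2 × 0.1166 g H₂O ÷ 18.015 g/mol = 0.012945 mol
mol N = 2 × 0.09065 g N₂ ÷ 28.014 g/mol = 0.0064718 mol
Divide by the smallest (0.0064718 mol): C 1.500, H 2.000, N 1.000
Multiplying each by 2 gives whole numbers: C 3.00, H 4.00, N 2.00

C3H4N2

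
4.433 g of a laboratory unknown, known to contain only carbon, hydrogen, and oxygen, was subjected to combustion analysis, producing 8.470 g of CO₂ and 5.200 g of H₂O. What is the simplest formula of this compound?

mol C = 8.470 g CO₂ ÷ 44.009 g/mol = 0.19246 mol
mol H = 2 × 5.200 g H₂O ÷ 18.015 g/mol = 0.57730 mol
mass O = 4.433 − (2.3116 + 0.58192) = 1.5394 g → mol O = 1.5394 ÷ 15.999 = 0.096221 mol
Divide by the smallest (0.096221 mol): C 2.000, H 6.000, O 1.000

C2H6O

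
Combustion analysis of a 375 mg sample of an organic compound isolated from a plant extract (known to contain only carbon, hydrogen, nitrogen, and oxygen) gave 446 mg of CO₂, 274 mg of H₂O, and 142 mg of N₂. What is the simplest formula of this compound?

mol C = 0.446 g CO₂ ÷ 44.009 g/mol = 0.01013 mol
mol H = 2 × 0.274 g H₂O ÷ 18.015 g/mol = 0.03042 mol
mol N = 2 × 0.142 g N₂ ÷ 28.014 g/mol = 0.01014 mol
mass O = 0.375 − (0.1217 + 0.03066 + 0.1420) = 0.08061 g → mol O = 0.08061 ÷ 15.999 = 0.005039 mol
Divide by the smallest (0.005039 mol): C 2.011, H 6.037, N 2.012, O 1.000

C2H6N2O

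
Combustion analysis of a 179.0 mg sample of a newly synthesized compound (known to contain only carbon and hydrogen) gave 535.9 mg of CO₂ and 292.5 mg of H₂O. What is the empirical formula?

C3H8

mol C = 0.5359 g CO₂ ÷ 44.009 g/mol = 0.012177 mol
mol H = 2 × 0.2925 g H₂O ÷ 18.015 g/mol = 0.032473 mol
Divide by the smallest (0.012177 mol): C 1.000, H 2.667
Multiplying each by 3 gives whole numbers: C 3.00, H 8.00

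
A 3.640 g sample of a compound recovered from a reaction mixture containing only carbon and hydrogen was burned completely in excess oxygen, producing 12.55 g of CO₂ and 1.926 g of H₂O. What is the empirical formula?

C4H3

mol C = 12.55 g CO₂ ÷ 44.009 g/mol = 0.28517 mol
mol H = 2 × 1.926 g H₂O ÷ 18.015 g/mol = 0.21382 mol
Divide by the smallest (0.21382 mol): C 1.334, H 1.000
Multiplying each by 3 gives whole numbers: C 4.00, H 3.00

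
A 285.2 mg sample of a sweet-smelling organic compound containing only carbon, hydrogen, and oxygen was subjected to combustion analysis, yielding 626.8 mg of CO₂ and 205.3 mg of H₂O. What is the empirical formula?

mol C = 0.6268 g CO₂ ÷ 44.009 g/mol = 0.014243 mol
mol H = 2 × 0.2053 g H₂O ÷ 18.015 g/mol = 0.022792 mol
mass O = 0.2852 − (0.17107 + 0.022974) = 0.091158 g → mol O = 0.091158 ÷ 15.999 = 0.0056978 mol
Divide by the smallest (0.0056978 mol): C 2.500, H 4.000, O 1.000
Multiplying each by 2 gives whole numbers: C 5.00, H 8.00, O 2.00

C5H8O2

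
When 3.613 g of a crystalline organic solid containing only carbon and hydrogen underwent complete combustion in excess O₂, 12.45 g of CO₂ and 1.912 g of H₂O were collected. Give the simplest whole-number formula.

C4H3

mol C = 12.45 g CO₂ ÷ 44.009 g/mol = 0.28290 mol
mol H = 2 × 1.912 g H₂O ÷ 18.015 g/mol = 0.21227 mol
Divide by the smallest (0.21227 mol): C 1.333, H 1.000
Multiplying each by 3 gives whole numbers: C 4.00, H 3.00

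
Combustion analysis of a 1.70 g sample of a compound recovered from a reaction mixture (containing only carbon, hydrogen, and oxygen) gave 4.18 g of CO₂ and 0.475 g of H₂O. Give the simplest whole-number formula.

C9H5O3

mol C = 4.18 g CO₂ ÷ 44.009 g/mol = 0.09498 mol
mol H = 2 × 0.475 g H₂O ÷ 18.015 g/mol = 0.05273 mol
mass O = 1.70 − (1.141 + 0.05316) = 0.5060 g → mol O = 0.5060 ÷ 15.999 = 0.03163 mol
Divide by the smallest (0.03163 mol): C 3.003, H 1.667, O 1.000
Multiplying each by 3 gives whole numbers: C 9.01, H 5.00, O 3.00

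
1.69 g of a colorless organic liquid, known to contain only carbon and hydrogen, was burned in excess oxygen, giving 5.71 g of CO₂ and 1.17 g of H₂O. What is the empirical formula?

mol C = 5.71 g CO₂ ÷ 44.009 g/mol = 0.1297 mol
mol H = 2 × 1.17 g H₂O ÷ 18.015 g/mol = 0.1299 mol
Divide by the smallest (0.1297 mol): C 1.000, H 1.001

CH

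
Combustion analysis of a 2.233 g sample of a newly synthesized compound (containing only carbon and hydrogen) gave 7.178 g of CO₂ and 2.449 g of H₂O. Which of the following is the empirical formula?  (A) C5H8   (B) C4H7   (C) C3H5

(C) C3H5

mol C = 7.178 g CO₂ ÷ 44.009 g/mol = 0.16310 mol
mol H = 2 × 2.449 g H₂O ÷ 18.015 g/mol = 0.27188 mol
Divide by the smallest (0.16310 mol): C 1.000, H 1.667
Multiplying each by 3 gives whole numbers: C 3.00, H 5.00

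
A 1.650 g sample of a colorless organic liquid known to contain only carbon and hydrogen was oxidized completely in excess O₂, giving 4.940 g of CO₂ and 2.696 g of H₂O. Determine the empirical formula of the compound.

mol C = 4.940 g CO₂ ÷ 44.009 g/mol = 0.11225 mol
mol H = 2 × 2.696 g H₂O ÷ 18.015 g/mol = 0.29931 mol
Divide by the smallest (0.11225 mol): C 1.000, H 2.666
Multiplying each by 3 gives whole numbers: C 3.00, H 8.00

C3H8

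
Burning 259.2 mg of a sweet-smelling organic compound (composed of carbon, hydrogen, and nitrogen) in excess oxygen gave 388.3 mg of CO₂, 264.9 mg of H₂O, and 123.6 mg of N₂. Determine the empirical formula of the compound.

C3H10N3

mol C = 0.3883 g CO₂ ÷ 44.009 g/mol = 0.0088232 mol
mol H = 2 × 0.2649 g H₂O ÷ 18.015 g/mol = 0.029409 mol
mol N = 2 × 0.1236 g N₂ ÷ 28.014 g/mol = 0.0088242 mol
Divide by the smallest (0.0088232 mol): C 1.000, H 3.333, N 1.000
Multiplying each by 3 gives whole numbers: C 3.00, H 10.00, N 3.00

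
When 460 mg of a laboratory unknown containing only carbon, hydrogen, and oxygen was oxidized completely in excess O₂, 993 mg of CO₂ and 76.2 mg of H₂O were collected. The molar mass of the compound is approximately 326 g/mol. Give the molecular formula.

mol C = 0.993 g CO₂ ÷ 44.009 g/mol = 0.02256 mol
mol H = 2 × 0.0762 g H₂O ÷ 18.015 g/mol = 0.008460 mol
mass O = 0.460 − (0.2710 + 0.008527) = 0.1805 g → mol O = 0.1805 ÷ 15.999 = 0.01128 mol
Divide by the smallest (0.008460 mol): C 2.667, H 1.000, O 1.333
Multiplying each by 3 gives whole numbers: C 8.00, H 3.00, O 4.00
Empirical formula: C8H3O4
Empirical-formula mass = 163.11 g/mol; 326 ÷ 163.11 ≈ 2, so the molecular formula is C16H6O8.

C16H6O8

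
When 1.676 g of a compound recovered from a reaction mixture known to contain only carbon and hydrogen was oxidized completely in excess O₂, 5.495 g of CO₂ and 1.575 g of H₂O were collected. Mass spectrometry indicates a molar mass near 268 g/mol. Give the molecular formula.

mol C = 5.495 g CO₂ ÷ 44.009 g/mol = 0.12486 mol
mol H = 2 × 1.575 g H₂O ÷ 18.015 g/mol = 0.17485 mol
Divide by the smallest (0.12486 mol): C 1.000, H 1.400
Multiplying each by 5 gives whole numbers: C 5.00, H 7.00
Empirical formula: C5H7
Empirical-formula mass = 67.11 g/mol; 268 ÷ 67.11 ≈ 4, so the molecular formula is C20H28.

C20H28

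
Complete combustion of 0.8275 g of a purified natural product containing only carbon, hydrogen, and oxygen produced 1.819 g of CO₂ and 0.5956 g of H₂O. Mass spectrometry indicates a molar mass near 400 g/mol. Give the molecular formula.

mol C = 1.819 g CO₂ ÷ 44.009 g/mol = 0.041332 mol
mol H = 2 × 0.5956 g H₂O ÷ 18.015 g/mol = 0.066123 mol
mass O = 0.8275 − (0.49644 + 0.066652) = 0.26440 g → mol O = 0.26440 ÷ 15.999 = 0.016526 mol
Divide by the smallest (0.016526 mol): C 2.501, H 4.001, O 1.000
Multiplying each by 2 gives whole numbers: C 5.00, H 8.00, O 2.00
Empirical formula: C5H8O2
Empirical-formula mass = 100.12 g/mol; 400 ÷ 100.12 ≈ 4, so the molecular formula is C20H32O8.

C20H32O8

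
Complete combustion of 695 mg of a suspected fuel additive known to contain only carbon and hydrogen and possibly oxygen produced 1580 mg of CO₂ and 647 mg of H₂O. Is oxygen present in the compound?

mol C = 1.58 g CO₂ ÷ 44.009 g/mol = 0.03590 mol
mol H = 2 × 0.647 g H₂O ÷ 18.015 g/mol = 0.07183 mol
C and H account for only 0.5036 g of the 0.695 g sample; the remaining 0.1914 g must be oxygen.

yes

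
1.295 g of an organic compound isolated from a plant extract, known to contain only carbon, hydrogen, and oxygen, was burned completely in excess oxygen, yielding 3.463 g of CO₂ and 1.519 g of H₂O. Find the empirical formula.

C7H15O

mol C = 3.463 g CO₂ ÷ 44.009 g/mol = 0.078688 mol
mol H = 2 × 1.519 g H₂O ÷ 18.015 g/mol = 0.16864 mol
mass O = 1.295 − (0.94513 + 0.16999) = 0.17989 g → mol O = 0.17989 ÷ 15.999 = 0.011244 mol
Divide by the smallest (0.011244 mol): C 6.998, H 14.998, O 1.000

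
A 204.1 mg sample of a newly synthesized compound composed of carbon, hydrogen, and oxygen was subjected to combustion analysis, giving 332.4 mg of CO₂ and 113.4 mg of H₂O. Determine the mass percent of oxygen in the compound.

mol C = 0.3324 g CO₂ ÷ 44.009 g/mol = 0.0075530 mol
mol H = 2 × 0.1134 g H₂O ÷ 18.015 g/mol = 0.012590 mol
mass O = 0.2041 − (0.090719 + 0.012690) = 0.10069 g → mol O = 0.10069 ÷ 15.999 = 0.0062936 mol
mass % O = 0.10069 g ÷ 0.2041 g × 100%

49.33%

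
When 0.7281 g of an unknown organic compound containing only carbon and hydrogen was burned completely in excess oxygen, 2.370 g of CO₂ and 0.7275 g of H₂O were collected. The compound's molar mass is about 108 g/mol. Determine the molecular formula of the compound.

C8H12

mol C = 2.370 g CO₂ ÷ 44.009 g/mol = 0.053853 mol
mol H = 2 × 0.7275 g H₂O ÷ 18.015 g/mol = 0.080766 mol
Divide by the smallest (0.053853 mol): C 1.000, H 1.500
Multiplying each by 2 gives whole numbers: C 2.00, H 3.00
Empirical formula: C2H3
Empirical-formula mass = 27.05 g/mol; 108 ÷ 27.05 ≈ 4, so the molecular formula is C8H12.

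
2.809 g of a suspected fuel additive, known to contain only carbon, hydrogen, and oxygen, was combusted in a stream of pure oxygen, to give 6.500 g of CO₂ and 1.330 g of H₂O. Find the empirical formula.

mol C = 6.500 g CO₂ ÷ 44.009 g/mol = 0.14770 mol
mol H = 2 × 1.330 g H₂O ÷ 18.015 g/mol = 0.14765 mol
mass O = 2.809 − (1.7740 + 0.14884) = 0.88617 g → mol O = 0.88617 ÷ 15.999 = 0.055389 mol
Divide by the smallest (0.055389 mol): C 2.667, H 2.666, O 1.000
Multiplying each by 3 gives whole numbers: C 8.00, H 8.00, O 3.00

C8H8O3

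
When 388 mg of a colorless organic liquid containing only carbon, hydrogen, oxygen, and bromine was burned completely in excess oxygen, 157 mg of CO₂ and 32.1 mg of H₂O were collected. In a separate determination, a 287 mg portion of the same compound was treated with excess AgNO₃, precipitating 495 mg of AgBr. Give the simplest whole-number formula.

CHBrO

mol C = 0.157 g CO₂ ÷ 44.009 g/mol = 0.003567 mol
mol H = 2 × 0.0321 g H₂O ÷ 18.015 g/mol = 0.003564 mol
From the AgBr data: mol Br per gram of compound = (0.495 ÷ 187.772) ÷ 0.287 = 0.009185 mol/g, so in the 0.388 g combustion sample mol Br = 0.003564 mol
mass O = 0.388 − (0.04285 + 0.003592 + 0.2848) = 0.05679 g → mol O = 0.05679 ÷ 15.999 = 0.003550 mol
Divide by the smallest (0.003550 mol): C 1.005, H 1.004, Br 1.004, O 1.000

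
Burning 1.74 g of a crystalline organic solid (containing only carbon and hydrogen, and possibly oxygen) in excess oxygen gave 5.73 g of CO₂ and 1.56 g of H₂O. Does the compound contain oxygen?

mol C = 5.73 g CO₂ ÷ 44.009 g/mol = 0.1302 mol
mol H = 2 × 1.56 g H₂O ÷ 18.015 g/mol = 0.1732 mol
C and H together account for 1.738 g — essentially the entire 1.74 g sample — so the compound contains no oxygen.

no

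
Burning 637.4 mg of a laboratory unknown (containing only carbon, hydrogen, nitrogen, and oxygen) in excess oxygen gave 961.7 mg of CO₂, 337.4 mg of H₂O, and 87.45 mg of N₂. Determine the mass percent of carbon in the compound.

41.18%

mol C = 0.9617 g CO₂ ÷ 44.009 g/mol = 0.021852 mol
mol H = 2 × 0.3374 g H₂O ÷ 18.015 g/mol = 0.037458 mol
mol N = 2 × 0.08745 g N₂ ÷ 28.014 g/mol = 0.0062433 mol
mass O = 0.6374 − (0.26247 + 0.037757 + 0.087450) = 0.24972 g → mol O = 0.24972 ÷ 15.999 = 0.015609 mol
mass % C = 0.26247 g ÷ 0.6374 g × 100%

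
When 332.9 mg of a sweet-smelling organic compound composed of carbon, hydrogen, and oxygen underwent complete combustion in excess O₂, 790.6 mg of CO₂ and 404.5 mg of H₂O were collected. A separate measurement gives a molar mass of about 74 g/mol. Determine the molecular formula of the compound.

mol C = 0.7906 g CO₂ ÷ 44.009 g/mol = 0.017965 mol
mol H = 2 × 0.4045 g H₂O ÷ 18.015 g/mol = 0.044907 mol
mass O = 0.3329 − (0.21577 + 0.045266) = 0.071862 g → mol O = 0.071862 ÷ 15.999 = 0.0044917 mol
Divide by the smallest (0.0044917 mol): C 4.000, H 9.998, O 1.000
Empirical formula: C4H10O
Empirical-formula mass = 74.12 g/mol; 74 ÷ 74.12 ≈ 1, so the molecular formula is C4H10O.

C4H10O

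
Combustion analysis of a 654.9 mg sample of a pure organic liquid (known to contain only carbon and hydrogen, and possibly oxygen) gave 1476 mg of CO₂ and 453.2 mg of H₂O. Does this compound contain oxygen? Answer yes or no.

mol C = 1.476 g CO₂ ÷ 44.009 g/mol = 0.033539 mol
mol H = 2 × 0.4532 g H₂O ÷ 18.015 g/mol = 0.050314 mol
C and H account for only 0.45355 g of the 0.6549 g sample; the remaining 0.20135 g must be oxygen.

yes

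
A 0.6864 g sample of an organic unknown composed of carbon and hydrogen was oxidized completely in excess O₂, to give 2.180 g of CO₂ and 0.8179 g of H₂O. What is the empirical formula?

mol C = 2.180 g CO₂ ÷ 44.009 g/mol = 0.049535 mol
mol H = 2 × 0.8179 g H₂O ÷ 18.015 g/mol = 0.090802 mol
Divide by the smallest (0.049535 mol): C 1.000, H 1.833
Multiplying each by 6 gives whole numbers: C 6.00, H 11.00

C6H11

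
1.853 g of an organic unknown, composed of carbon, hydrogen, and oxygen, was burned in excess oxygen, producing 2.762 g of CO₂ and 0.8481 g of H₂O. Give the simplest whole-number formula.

mol C = 2.762 g CO₂ ÷ 44.009 g/mol = 0.062760 mol
mol H = 2 × 0.8481 g H₂O ÷ 18.015 g/mol = 0.094155 mol
mass O = 1.853 − (0.75381 + 0.094908) = 1.0043 g → mol O = 1.0043 ÷ 15.999 = 0.062772 mol
Divide by the smallest (0.062760 mol): C 1.000, H 1.500, O 1.000
Multiplying each by 2 gives whole numbers: C 2.00, H 3.00, O 2.00

C2H3O2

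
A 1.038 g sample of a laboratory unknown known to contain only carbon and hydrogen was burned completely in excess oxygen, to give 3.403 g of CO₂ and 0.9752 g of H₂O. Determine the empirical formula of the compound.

C5H7

mol C = 3.403 g CO₂ ÷ 44.009 g/mol = 0.077325 mol
mol H = 2 × 0.9752 g H₂O ÷ 18.015 g/mol = 0.10827 mol
Divide by the smallest (0.077325 mol): C 1.000, H 1.400
Multiplying each by 5 gives whole numbers: C 5.00, H 7.00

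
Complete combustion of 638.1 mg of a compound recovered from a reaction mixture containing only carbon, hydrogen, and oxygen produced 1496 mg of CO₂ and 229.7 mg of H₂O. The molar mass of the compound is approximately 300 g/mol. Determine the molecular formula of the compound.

mol C = 1.496 g CO₂ ÷ 44.009 g/mol = 0.033993 mol
mol H = 2 × 0.2297 g H₂O ÷ 18.015 g/mol = 0.025501 mol
mass O = 0.6381 − (0.40829 + 0.025705) = 0.20410 g → mol O = 0.20410 ÷ 15.999 = 0.012757 mol
Divide by the smallest (0.012757 mol): C 2.665, H 1.999, O 1.000
Multiplying each by 3 gives whole numbers: C 7.99, H 6.00, O 3.00
Empirical formula: C8H6O3
Empirical-formula mass = 150.13 g/mol; 300 ÷ 150.13 ≈ 2, so the molecular formula is C16H12O6.

C16H12O6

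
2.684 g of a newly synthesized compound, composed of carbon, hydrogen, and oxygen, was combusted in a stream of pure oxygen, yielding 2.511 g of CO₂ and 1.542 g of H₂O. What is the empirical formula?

mol C = 2.511 g CO₂ ÷ 44.009 g/mol = 0.057057 mol
mol H = 2 × 1.542 g H₂O ÷ 18.015 g/mol = 0.17119 mol
mass O = 2.684 − (0.68531 + 0.17256) = 1.8261 g → mol O = 1.8261 ÷ 15.999 = 0.11414 mol
Divide by the smallest (0.057057 mol): C 1.000, H 3.000, O 2.000

CH3O2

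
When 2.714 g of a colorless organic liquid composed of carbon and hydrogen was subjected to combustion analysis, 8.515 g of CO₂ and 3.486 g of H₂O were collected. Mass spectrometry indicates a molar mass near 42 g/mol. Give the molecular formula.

C3H6

mol C = 8.515 g CO₂ ÷ 44.009 g/mol = 0.19348 mol
mol H = 2 × 3.486 g H₂O ÷ 18.015 g/mol = 0.38701 mol
Divide by the smallest (0.19348 mol): C 1.000, H 2.000
Empirical formula: CH2
Empirical-formula mass = 14.03 g/mol; 42 ÷ 14.03 ≈ 3, so the molecular formula is C3H6.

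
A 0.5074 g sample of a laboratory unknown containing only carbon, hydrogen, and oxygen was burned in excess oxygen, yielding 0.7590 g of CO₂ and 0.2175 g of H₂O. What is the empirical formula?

mol C = 0.7590 g CO₂ ÷ 44.009 g/mol = 0.017246 mol
mol H = 2 × 0.2175 g H₂O ÷ 18.015 g/mol = 0.024147 mol
mass O = 0.5074 − (0.20715 + 0.024340) = 0.27591 g → mol O = 0.27591 ÷ 15.999 = 0.017246 mol
Divide by the smallest (0.017246 mol): C 1.000, H 1.400, O 1.000
Multiplying each by 5 gives whole numbers: C 5.00, H 7.00, O 5.00

C5H7O5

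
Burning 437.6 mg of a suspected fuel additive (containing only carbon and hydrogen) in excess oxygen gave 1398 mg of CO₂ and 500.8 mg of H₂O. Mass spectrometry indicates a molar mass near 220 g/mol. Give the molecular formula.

mol C = 1.398 g CO₂ ÷ 44.009 g/mol = 0.031766 mol
mol H = 2 × 0.5008 g H₂O ÷ 18.015 g/mol = 0.055598 mol
Divide by the smallest (0.031766 mol): C 1.000, H 1.750
Multiplying each by 4 gives whole numbers: C 4.00, H 7.00
Empirical formula: C4H7
Empirical-formula mass = 55.10 g/mol; 220 ÷ 55.10 ≈ 4, so the molecular formula is C16H28.

C16H28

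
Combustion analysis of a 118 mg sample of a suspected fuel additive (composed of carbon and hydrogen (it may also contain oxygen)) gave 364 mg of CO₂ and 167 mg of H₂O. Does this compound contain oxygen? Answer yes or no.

mol C = 0.364 g CO₂ ÷ 44.009 g/mol = 0.008271 mol
mol H = 2 × 0.167 g H₂O ÷ 18.015 g/mol = 0.01854 mol
C and H together account for 0.1180 g — essentially the entire 0.118 g sample — so the compound contains no oxygen.

no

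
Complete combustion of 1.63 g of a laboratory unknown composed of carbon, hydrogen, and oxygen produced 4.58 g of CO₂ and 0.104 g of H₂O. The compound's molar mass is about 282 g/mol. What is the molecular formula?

mol C = 4.58 g CO₂ ÷ 44.009 g/mol = 0.1041 mol
mol H = 2 × 0.104 g H₂O ÷ 18.015 g/mol = 0.01155 mol
mass O = 1.63 − (1.250 + 0.01164) = 0.3684 g → mol O = 0.3684 ÷ 15.999 = 0.02303 mol
Divide by the smallest (0.01155 mol): C 9.014, H 1.000, O 1.994
Empirical formula: C9HO2
Empirical-formula mass = 141.10 g/mol; 282 ÷ 141.10 ≈ 2, so the molecular formula is C18H2O4.

C18H2O4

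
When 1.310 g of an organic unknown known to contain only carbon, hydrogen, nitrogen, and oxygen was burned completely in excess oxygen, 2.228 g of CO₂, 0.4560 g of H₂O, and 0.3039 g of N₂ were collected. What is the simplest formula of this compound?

C7H7N3O3

mol C = 2.228 g CO₂ ÷ 44.009 g/mol = 0.050626 mol
mol H = 2 × 0.4560 g H₂O ÷ 18.015 g/mol = 0.050624 mol
mol N = 2 × 0.3039 g N₂ ÷ 28.014 g/mol = 0.021696 mol
mass O = 1.310 − (0.60807 + 0.051029 + 0.30390) = 0.34700 g → mol O = 0.34700 ÷ 15.999 = 0.021689 mol
Divide by the smallest (0.021689 mol): C 2.334, H 2.334, N 1.000, O 1.000
Multiplying each by 3 gives whole numbers: C 7.00, H 7.00, N 3.00, O 3.00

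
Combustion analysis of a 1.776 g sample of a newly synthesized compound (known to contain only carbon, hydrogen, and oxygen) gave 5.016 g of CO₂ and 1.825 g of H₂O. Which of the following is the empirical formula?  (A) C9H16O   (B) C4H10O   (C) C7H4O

(A) C9H16O

mol C = 5.016 g CO₂ ÷ 44.009 g/mol = 0.11398 mol
mol H = 2 × 1.825 g H₂O ÷ 18.015 g/mol = 0.20261 mol
mass O = 1.776 − (1.3690 + 0.20423) = 0.20280 g → mol O = 0.20280 ÷ 15.999 = 0.012676 mol
Divide by the smallest (0.012676 mol): C 8.992, H 15.984, O 1.000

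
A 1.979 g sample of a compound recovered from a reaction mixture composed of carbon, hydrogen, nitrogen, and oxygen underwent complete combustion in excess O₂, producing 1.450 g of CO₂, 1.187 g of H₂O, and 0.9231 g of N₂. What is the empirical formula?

CH4N2O

mol C = 1.450 g CO₂ ÷ 44.009 g/mol = 0.032948 mol
mol H = 2 × 1.187 g H₂O ÷ 18.015 g/mol = 0.13178 mol
mol N = 2 × 0.9231 g N₂ ÷ 28.014 g/mol = 0.065903 mol
mass O = 1.979 − (0.39574 + 0.13283 + 0.92310) = 0.52733 g → mol O = 0.52733 ÷ 15.999 = 0.032960 mol
Divide by the smallest (0.032948 mol): C 1.000, H 4.000, N 2.000, O 1.000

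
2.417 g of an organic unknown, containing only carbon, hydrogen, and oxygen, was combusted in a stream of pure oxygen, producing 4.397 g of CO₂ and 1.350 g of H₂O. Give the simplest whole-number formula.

C6H9O4

mol C = 4.397 g CO₂ ÷ 44.009 g/mol = 0.099911 mol
mol H = 2 × 1.350 g H₂O ÷ 18.015 g/mol = 0.14988 mol
mass O = 2.417 − (1.2000 + 0.15107) = 1.0659 g → mol O = 1.0659 ÷ 15.999 = 0.066622 mol
Divide by the smallest (0.066622 mol): C 1.500, H 2.250, O 1.000
Multiplying each by 4 gives whole numbers: C 6.00, H 9.00, O 4.00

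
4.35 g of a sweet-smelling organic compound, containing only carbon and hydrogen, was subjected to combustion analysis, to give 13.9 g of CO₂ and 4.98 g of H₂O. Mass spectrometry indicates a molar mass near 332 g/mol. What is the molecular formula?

C24H42

mol C = 13.9 g CO₂ ÷ 44.009 g/mol = 0.3158 mol
mol H = 2 × 4.98 g H₂O ÷ 18.015 g/mol = 0.5529 mol
Divide by the smallest (0.3158 mol): C 1.000, H 1.750
Multiplying each by 4 gives whole numbers: C 4.00, H 7.00
Empirical formula: C4H7
Empirical-formula mass = 55.10 g/mol; 332 ÷ 55.10 ≈ 6, so the molecular formula is C24H42.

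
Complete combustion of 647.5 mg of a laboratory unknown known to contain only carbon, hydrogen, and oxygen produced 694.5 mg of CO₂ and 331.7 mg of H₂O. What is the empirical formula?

C3H7O5

mol C = 0.6945 g CO₂ ÷ 44.009 g/mol = 0.015781 mol
mol H = 2 × 0.3317 g H₂O ÷ 18.015 g/mol = 0.036825 mol
mass O = 0.6475 − (0.18954 + 0.037119) = 0.42084 g → mol O = 0.42084 ÷ 15.999 = 0.026304 mol
Divide by the smallest (0.015781 mol): C 1.000, H 2.334, O 1.667
Multiplying each by 3 gives whole numbers: C 3.00, H 7.00, O 5.00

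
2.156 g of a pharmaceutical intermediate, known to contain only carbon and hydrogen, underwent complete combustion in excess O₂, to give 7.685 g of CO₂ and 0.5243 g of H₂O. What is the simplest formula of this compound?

C3H

mol C = 7.685 g CO₂ ÷ 44.009 g/mol = 0.17462 mol
mol H = 2 × 0.5243 g H₂O ÷ 18.015 g/mol = 0.058207 mol
Divide by the smallest (0.058207 mol): C 3.000, H 1.000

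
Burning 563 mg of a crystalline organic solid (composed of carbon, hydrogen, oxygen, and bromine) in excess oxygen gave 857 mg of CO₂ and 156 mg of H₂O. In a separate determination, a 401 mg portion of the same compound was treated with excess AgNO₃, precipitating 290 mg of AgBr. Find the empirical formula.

mol C = 0.857 g CO₂ ÷ 44.009 g/mol = 0.01947 mol
mol H = 2 × 0.156 g H₂O ÷ 18.015 g/mol = 0.01732 mol
From the AgBr data: mol Br per gram of compound = (0.290 ÷ 187.772) ÷ 0.401 = 0.003851 mol/g, so in the 0.563 g combustion sample mol Br = 0.002168 mol
mass O = 0.563 − (0.2339 + 0.01746 + 0.1733) = 0.1384 g → mol O = 0.1384 ÷ 15.999 = 0.008650 mol
Divide by the smallest (0.002168 mol): C 8.981, H 7.987, Br 1.000, O 3.989

C9H8BrO4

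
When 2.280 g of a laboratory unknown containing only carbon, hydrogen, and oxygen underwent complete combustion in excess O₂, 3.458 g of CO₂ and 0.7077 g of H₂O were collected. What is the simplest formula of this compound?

mol C = 3.458 g CO₂ ÷ 44.009 g/mol = 0.078575 mol
mol H = 2 × 0.7077 g H₂O ÷ 18.015 g/mol = 0.078568 mol
mass O = 2.280 − (0.94376 + 0.079196) = 1.2570 g → mol O = 1.2570 ÷ 15.999 = 0.078570 mol
Divide by the smallest (0.078568 mol): C 1.000, H 1.000, O 1.000

CHO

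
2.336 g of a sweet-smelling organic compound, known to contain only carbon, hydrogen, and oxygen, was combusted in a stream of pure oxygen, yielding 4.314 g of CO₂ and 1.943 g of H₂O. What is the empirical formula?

mol C = 4.314 g CO₂ ÷ 44.009 g/mol = 0.098025 mol
mol H = 2 × 1.943 g H₂O ÷ 18.015 g/mol = 0.21571 mol
mass O = 2.336 − (1.1774 + 0.21743) = 0.94118 g → mol O = 0.94118 ÷ 15.999 = 0.058828 mol
Divide by the smallest (0.058828 mol): C 1.666, H 3.667, O 1.000
Multiplying each by 3 gives whole numbers: C 5.00, H 11.00, O 3.00

C5H11O3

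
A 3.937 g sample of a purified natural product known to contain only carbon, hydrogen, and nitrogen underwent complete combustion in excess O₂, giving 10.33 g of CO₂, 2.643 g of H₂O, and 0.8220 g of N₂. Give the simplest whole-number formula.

C4H5N

mol C = 10.33 g CO₂ ÷ 44.009 g/mol = 0.23472 mol
mol H = 2 × 2.643 g H₂O ÷ 18.015 g/mol = 0.29342 mol
mol N = 2 × 0.8220 g N₂ ÷ 28.014 g/mol = 0.058685 mol
Divide by the smallest (0.058685 mol): C 4.000, H 5.000, N 1.000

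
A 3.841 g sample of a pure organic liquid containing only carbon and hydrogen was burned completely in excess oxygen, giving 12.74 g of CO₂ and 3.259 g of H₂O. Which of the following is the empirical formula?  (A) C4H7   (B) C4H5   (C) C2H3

mol C = 12.74 g CO₂ ÷ 44.009 g/mol = 0.28949 mol
mol H = 2 × 3.259 g H₂O ÷ 18.015 g/mol = 0.36181 mol
Divide by the smallest (0.28949 mol): C 1.000, H 1.250
Multiplying each by 4 gives whole numbers: C 4.00, H 5.00

(B) C4H5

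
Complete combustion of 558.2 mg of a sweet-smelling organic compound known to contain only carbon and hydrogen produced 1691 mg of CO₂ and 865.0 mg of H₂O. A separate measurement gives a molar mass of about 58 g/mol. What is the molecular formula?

mol C = 1.691 g CO₂ ÷ 44.009 g/mol = 0.038424 mol
mol H = 2 × 0.8650 g H₂O ÷ 18.015 g/mol = 0.096031 mol
Divide by the smallest (0.038424 mol): C 1.000, H 2.499
Multiplying each by 2 gives whole numbers: C 2.00, H 5.00
Empirical formula: C2H5
Empirical-formula mass = 29.06 g/mol; 58 ÷ 29.06 ≈ 2, so the molecular formula is C4H10.

C4H10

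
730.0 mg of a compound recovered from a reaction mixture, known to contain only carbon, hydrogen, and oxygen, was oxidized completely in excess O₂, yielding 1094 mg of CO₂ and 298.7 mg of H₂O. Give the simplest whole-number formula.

mol C = 1.094 g CO₂ ÷ 44.009 g/mol = 0.024859 mol
mol H = 2 × 0.2987 g H₂O ÷ 18.015 g/mol = 0.033161 mol
mass O = 0.7300 − (0.29858 + 0.033427) = 0.39800 g → mol O = 0.39800 ÷ 15.999 = 0.024876 mol
Divide by the smallest (0.024859 mol): C 1.000, H 1.334, O 1.001
Multiplying each by 3 gives whole numbers: C 3.00, H 4.00, O 3.00

C3H4O3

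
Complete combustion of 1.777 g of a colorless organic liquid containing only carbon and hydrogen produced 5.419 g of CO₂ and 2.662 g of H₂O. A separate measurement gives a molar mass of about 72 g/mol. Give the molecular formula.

C5H12

mol C = 5.419 g CO₂ ÷ 44.009 g/mol = 0.12313 mol
mol H = 2 × 2.662 g H₂O ÷ 18.015 g/mol = 0.29553 mol
Divide by the smallest (0.12313 mol): C 1.000, H 2.400
Multiplying each by 5 gives whole numbers: C 5.00, H 12.00
Empirical formula: C5H12
Empirical-formula mass = 72.15 g/mol; 72 ÷ 72.15 ≈ 1, so the molecular formula is C5H12.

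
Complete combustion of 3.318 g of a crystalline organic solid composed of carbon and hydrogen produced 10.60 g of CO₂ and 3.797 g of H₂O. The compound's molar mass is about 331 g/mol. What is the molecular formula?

C24H42

mol C = 10.60 g CO₂ ÷ 44.009 g/mol = 0.24086 mol
mol H = 2 × 3.797 g H₂O ÷ 18.015 g/mol = 0.42154 mol
Divide by the smallest (0.24086 mol): C 1.000, H 1.750
Multiplying each by 4 gives whole numbers: C 4.00, H 7.00
Empirical formula: C4H7
Empirical-formula mass = 55.10 g/mol; 331 ÷ 55.10 ≈ 6, so the molecular formula is C24H42.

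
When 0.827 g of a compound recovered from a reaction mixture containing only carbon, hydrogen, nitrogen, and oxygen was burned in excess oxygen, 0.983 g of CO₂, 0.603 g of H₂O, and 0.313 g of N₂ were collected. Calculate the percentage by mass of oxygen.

21.6%

mol C = 0.983 g CO₂ ÷ 44.009 g/mol = 0.02234 mol
mol H = 2 × 0.603 g H₂O ÷ 18.015 g/mol = 0.06694 mol
mol N = 2 × 0.313 g N₂ ÷ 28.014 g/mol = 0.02235 mol
mass O = 0.827 − (0.2683 + 0.06748 + 0.3130) = 0.1782 g → mol O = 0.1782 ÷ 15.999 = 0.01114 mol
mass % O = 0.1782 g ÷ 0.827 g × 100%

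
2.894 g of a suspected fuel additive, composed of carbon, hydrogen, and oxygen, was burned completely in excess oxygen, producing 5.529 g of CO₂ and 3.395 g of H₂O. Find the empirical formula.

mol C = 5.529 g CO₂ ÷ 44.009 g/mol = 0.12563 mol
mol H = 2 × 3.395 g H₂O ÷ 18.015 g/mol = 0.37691 mol
mass O = 2.894 − (1.5090 + 0.37992) = 1.0051 g → mol O = 1.0051 ÷ 15.999 = 0.062822 mol
Divide by the smallest (0.062822 mol): C 2.000, H 6.000, O 1.000

C2H6O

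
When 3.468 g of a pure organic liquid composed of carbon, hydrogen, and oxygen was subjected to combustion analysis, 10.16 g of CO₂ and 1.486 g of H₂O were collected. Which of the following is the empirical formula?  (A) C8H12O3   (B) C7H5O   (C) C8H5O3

mol C = 10.16 g CO₂ ÷ 44.009 g/mol = 0.23086 mol
mol H = 2 × 1.486 g H₂O ÷ 18.015 g/mol = 0.16497 mol
mass O = 3.468 − (2.7729 + 0.16629) = 0.52882 g → mol O = 0.52882 ÷ 15.999 = 0.033054 mol
Divide by the smallest (0.033054 mol): C 6.984, H 4.991, O 1.000

(B) C7H5O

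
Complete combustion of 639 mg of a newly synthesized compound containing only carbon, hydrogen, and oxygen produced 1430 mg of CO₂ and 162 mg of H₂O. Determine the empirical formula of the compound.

C9H5O4

mol C = 1.43 g CO₂ ÷ 44.009 g/mol = 0.03249 mol
mol H = 2 × 0.162 g H₂O ÷ 18.015 g/mol = 0.01799 mol
mass O = 0.639 − (0.3903 + 0.01813) = 0.2306 g → mol O = 0.2306 ÷ 15.999 = 0.01441 mol
Divide by the smallest (0.01441 mol): C 2.254, H 1.248, O 1.000
Multiplying each by 4 gives whole numbers: C 9.02, H 4.99, O 4.00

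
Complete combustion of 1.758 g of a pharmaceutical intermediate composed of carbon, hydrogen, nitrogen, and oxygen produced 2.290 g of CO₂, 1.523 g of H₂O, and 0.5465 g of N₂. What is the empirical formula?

mol C = 2.290 g CO₂ ÷ 44.009 g/mol = 0.052035 mol
mol H = 2 × 1.523 g H₂O ÷ 18.015 g/mol = 0.16908 mol
mol N = 2 × 0.5465 g N₂ ÷ 28.014 g/mol = 0.039016 mol
mass O = 1.758 − (0.62499 + 0.17043 + 0.54650) = 0.41608 g → mol O = 0.41608 ÷ 15.999 = 0.026006 mol
Divide by the smallest (0.026006 mol): C 2.001, H 6.502, N 1.500, O 1.000
Multiplying each by 2 gives whole numbers: C 4.00, H 13.00, N 3.00, O 2.00

C4H13N3O2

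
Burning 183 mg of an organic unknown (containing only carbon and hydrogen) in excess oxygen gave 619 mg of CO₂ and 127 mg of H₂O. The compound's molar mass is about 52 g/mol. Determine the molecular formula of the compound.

C4H4

mol C = 0.619 g CO₂ ÷ 44.009 g/mol = 0.01407 mol
mol H = 2 × 0.127 g H₂O ÷ 18.015 g/mol = 0.01410 mol
Divide by the smallest (0.01407 mol): C 1.000, H 1.002
Empirical formula: CH
Empirical-formula mass = 13.02 g/mol; 52 ÷ 13.02 ≈ 4, so the molecular formula is C4H4.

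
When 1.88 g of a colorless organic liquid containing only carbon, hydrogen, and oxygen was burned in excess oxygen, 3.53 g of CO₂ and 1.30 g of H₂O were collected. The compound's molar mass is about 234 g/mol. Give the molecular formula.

mol C = 3.53 g CO₂ ÷ 44.009 g/mol = 0.08021 mol
mol H = 2 × 1.30 g H₂O ÷ 18.015 g/mol = 0.1443 mol
mass O = 1.88 − (0.9634 + 0.1455) = 0.7711 g → mol O = 0.7711 ÷ 15.999 = 0.04820 mol
Divide by the smallest (0.04820 mol): C 1.664, H 2.994, O 1.000
Multiplying each by 3 gives whole numbers: C 4.99, H 8.98, O 3.00
Empirical formula: C5H9O3
Empirical-formula mass = 117.12 g/mol; 234 ÷ 117.12 ≈ 2, so the molecular formula is C10H18O6.

C10H18O6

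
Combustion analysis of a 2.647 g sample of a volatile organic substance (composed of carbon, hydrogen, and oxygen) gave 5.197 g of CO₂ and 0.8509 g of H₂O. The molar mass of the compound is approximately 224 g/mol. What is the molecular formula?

mol C = 5.197 g CO₂ ÷ 44.009 g/mol = 0.11809 mol
mol H = 2 × 0.8509 g H₂O ÷ 18.015 g/mol = 0.094466 mol
mass O = 2.647 − (1.4184 + 0.095221) = 1.1334 g → mol O = 1.1334 ÷ 15.999 = 0.070842 mol
Divide by the smallest (0.070842 mol): C 1.667, H 1.333, O 1.000
Multiplying each by 3 gives whole numbers: C 5.00, H 4.00, O 3.00
Empirical formula: C5H4O3
Empirical-formula mass = 112.08 g/mol; 224 ÷ 112.08 ≈ 2, so the molecular formula is C10H8O6.

C10H8O6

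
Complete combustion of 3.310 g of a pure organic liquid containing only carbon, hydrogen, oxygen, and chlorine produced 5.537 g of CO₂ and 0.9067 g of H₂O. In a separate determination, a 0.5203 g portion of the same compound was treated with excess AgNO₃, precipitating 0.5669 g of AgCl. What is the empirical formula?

C5H4ClO2

mol C = 5.537 g CO₂ ÷ 44.009 g/mol = 0.12582 mol
mol H = 2 × 0.9067 g H₂O ÷ 18.015 g/mol = 0.10066 mol
From the AgCl data: mol Cl per gram of compound = (0.5669 ÷ 143.318) ÷ 0.5203 = 0.0076024 mol/g, so in the 3.310 g combustion sample mol Cl = 0.025164 mol
mass O = 3.310 − (1.5112 + 0.10147 + 0.89206) = 0.80530 g → mol O = 0.80530 ÷ 15.999 = 0.050335 mol
Divide by the smallest (0.025164 mol): C 5.000, H 4.000, Cl 1.000, O 2.000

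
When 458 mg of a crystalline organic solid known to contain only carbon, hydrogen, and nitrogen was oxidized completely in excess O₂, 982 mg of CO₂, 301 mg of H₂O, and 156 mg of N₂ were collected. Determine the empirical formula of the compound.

C2H3N

mol C = 0.982 g CO₂ ÷ 44.009 g/mol = 0.02231 mol
mol H = 2 × 0.301 g H₂O ÷ 18.015 g/mol = 0.03342 mol
mol N = 2 × 0.156 g N₂ ÷ 28.014 g/mol = 0.01114 mol
Divide by the smallest (0.01114 mol): C 2.004, H 3.000, N 1.000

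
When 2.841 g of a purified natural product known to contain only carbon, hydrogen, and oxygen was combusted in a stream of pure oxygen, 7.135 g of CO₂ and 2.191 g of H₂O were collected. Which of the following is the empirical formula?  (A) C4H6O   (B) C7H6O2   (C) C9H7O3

mol C = 7.135 g CO₂ ÷ 44.009 g/mol = 0.16213 mol
mol H = 2 × 2.191 g H₂O ÷ 18.015 g/mol = 0.24324 mol
mass O = 2.841 − (1.9473 + 0.24519) = 0.64852 g → mol O = 0.64852 ÷ 15.999 = 0.040535 mol
Divide by the smallest (0.040535 mol): C 4.000, H 6.001, O 1.000

(A) C4H6O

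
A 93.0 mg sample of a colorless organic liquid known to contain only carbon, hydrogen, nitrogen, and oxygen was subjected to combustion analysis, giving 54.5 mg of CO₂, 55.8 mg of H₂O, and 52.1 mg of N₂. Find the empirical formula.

CH5N3O

mol C = 0.0545 g CO₂ ÷ 44.009 g/mol = 0.001238 mol
mol H = 2 × 0.0558 g H₂O ÷ 18.015 g/mol = 0.006195 mol
mol N = 2 × 0.0521 g N₂ ÷ 28.014 g/mol = 0.003720 mol
mass O = 0.0930 − (0.01487 + 0.006244 + 0.05210) = 0.01978 g → mol O = 0.01978 ÷ 15.999 = 0.001236 mol
Divide by the smallest (0.001236 mol): C 1.002, H 5.010, N 3.008, O 1.000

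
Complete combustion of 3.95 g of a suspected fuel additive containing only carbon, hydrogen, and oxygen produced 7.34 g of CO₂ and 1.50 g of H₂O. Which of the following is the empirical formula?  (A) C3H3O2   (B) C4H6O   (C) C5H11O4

mol C = 7.34 g CO₂ ÷ 44.009 g/mol = 0.1668 mol
mol H = 2 × 1.50 g H₂O ÷ 18.015 g/mol = 0.1665 mol
mass O = 3.95 − (2.003 + 0.1679) = 1.779 g → mol O = 1.779 ÷ 15.999 = 0.1112 mol
Divide by the smallest (0.1112 mol): C 1.500, H 1.498, O 1.000
Multiplying each by 2 gives whole numbers: C 3.00, H 3.00, O 2.00

(A) C3H3O2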